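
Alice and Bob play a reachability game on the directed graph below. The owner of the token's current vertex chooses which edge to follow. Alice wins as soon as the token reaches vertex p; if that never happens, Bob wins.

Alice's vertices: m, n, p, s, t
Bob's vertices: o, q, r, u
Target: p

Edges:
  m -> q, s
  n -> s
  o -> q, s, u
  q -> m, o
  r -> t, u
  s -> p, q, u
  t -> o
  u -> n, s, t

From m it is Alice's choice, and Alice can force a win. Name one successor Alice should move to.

s

A0 = {p}
A1: add {s} — s (Alice) has s→p.
A2: add {m, n} — m (Alice) has m→s; n (Alice) has n→s.
A3 = A2; e.g. o (Bob) can still go to q. Fixed point.
From m, successor s is in the attractor (rank 1); the other successor q is not.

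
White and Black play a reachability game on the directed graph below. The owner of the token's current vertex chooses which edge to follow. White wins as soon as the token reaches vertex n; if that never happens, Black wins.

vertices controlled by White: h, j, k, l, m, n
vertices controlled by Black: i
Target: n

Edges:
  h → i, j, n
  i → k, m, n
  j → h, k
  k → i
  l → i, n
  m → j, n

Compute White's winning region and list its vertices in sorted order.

A0 = {n}
A1: add {h, l, m} — h (White) has h→n; l (White) has l→n; m (White) has m→n.
A2: add {j} — j (White) has j→h.
A3 = A2; e.g. i (Black) can still go to k. Fixed point.
White's winning region = {h, j, l, m, n}.

h, j, l, m, n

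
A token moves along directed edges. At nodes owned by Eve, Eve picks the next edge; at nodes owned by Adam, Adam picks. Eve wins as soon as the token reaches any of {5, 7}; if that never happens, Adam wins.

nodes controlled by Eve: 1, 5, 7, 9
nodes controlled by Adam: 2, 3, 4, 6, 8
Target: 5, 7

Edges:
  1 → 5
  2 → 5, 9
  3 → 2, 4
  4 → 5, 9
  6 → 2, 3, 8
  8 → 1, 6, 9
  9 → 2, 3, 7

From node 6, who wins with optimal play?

Adam

A0 = {5, 7}
A1: add {1, 9} — 1 (Eve) has 1→5; 9 (Eve) has 9→7.
A2: add {2, 4} — 2 (Adam): all of {5, 9} already in; 4 (Adam): all of {5, 9} already in.
A3: add {3} — 3 (Adam): all of {2, 4} already in.
A4 = A3; e.g. 6 (Adam) can still go to 8. Fixed point.
6 never enters the attractor, so Adam can avoid the target forever.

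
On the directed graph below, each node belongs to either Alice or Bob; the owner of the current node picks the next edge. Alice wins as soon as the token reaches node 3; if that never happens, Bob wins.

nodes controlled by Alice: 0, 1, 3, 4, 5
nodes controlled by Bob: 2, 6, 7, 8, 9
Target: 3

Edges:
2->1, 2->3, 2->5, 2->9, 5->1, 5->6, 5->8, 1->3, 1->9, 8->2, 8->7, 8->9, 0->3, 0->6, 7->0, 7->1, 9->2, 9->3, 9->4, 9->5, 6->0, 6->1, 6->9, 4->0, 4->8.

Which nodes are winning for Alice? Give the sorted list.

0, 1, 3, 4, 5, 7

A0 = {3}
A1: add {0, 1} — 0 (Alice) has 0→3; 1 (Alice) has 1→3.
A2: add {4, 5, 7} — 4 (Alice) has 4→0; 5 (Alice) has 5→1; 7 (Bob): all of {0, 1} already in.
A3 = A2; e.g. 2 (Bob) can still go to 9. Fixed point.
Alice's winning region = {0, 1, 3, 4, 5, 7}.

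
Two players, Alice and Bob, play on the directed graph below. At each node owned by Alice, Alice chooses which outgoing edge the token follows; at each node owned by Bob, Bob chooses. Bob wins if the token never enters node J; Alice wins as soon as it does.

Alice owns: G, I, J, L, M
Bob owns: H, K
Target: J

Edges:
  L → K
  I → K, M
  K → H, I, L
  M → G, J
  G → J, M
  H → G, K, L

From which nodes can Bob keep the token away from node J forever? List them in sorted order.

A0 = {J}
A1: add {G, M} — G (Alice) has G→J; M (Alice) has M→J.
A2: add {I} — I (Alice) has I→M.
A3 = A2; e.g. H (Bob) can still go to K. Fixed point.
Alice's attractor = {G, I, J, M}; Bob avoids the target exactly from the complement.

H, K, L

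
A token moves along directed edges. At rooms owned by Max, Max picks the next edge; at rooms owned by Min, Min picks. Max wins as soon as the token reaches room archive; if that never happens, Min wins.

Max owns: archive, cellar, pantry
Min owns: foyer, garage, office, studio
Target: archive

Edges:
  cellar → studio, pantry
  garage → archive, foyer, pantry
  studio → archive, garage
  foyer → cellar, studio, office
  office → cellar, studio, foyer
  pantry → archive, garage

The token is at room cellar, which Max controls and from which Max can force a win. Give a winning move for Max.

A0 = {archive}
A1: add {pantry} — pantry (Max) has pantry→archive.
A2: add {cellar} — cellar (Max) has cellar→pantry.
A3 = A2; e.g. garage (Min) can still go to foyer. Fixed point.
From cellar, successor pantry is in the attractor (rank 1); the other successor studio is not.

pantry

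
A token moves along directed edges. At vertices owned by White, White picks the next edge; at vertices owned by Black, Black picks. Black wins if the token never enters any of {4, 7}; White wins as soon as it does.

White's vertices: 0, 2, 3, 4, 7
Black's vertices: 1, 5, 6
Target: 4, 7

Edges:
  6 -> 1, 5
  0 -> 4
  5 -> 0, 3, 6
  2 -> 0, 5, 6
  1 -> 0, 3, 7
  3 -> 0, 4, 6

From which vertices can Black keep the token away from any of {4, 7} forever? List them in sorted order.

5, 6

A0 = {4, 7}
A1: add {0, 3} — 0 (White) has 0→4; 3 (White) has 3→4.
A2: add {1, 2} — 1 (Black): all of {0, 3, 7} already in; 2 (White) has 2→0.
A3 = A2; e.g. 5 (Black) can still go to 6. Fixed point.
White's attractor = {0, 1, 2, 3, 4, 7}; Black avoids the target exactly from the complement.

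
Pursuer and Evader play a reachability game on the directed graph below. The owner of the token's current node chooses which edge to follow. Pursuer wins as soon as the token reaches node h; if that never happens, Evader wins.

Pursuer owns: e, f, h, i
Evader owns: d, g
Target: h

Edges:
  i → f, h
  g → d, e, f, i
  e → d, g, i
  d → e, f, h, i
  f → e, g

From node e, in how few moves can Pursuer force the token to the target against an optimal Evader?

2

A0 = {h}
A1: add {i} — i (Pursuer) has i→h.
A2: add {e} — e (Pursuer) has e→i.
e enters the attractor at level 2, so Pursuer can force the target in 2 moves from there.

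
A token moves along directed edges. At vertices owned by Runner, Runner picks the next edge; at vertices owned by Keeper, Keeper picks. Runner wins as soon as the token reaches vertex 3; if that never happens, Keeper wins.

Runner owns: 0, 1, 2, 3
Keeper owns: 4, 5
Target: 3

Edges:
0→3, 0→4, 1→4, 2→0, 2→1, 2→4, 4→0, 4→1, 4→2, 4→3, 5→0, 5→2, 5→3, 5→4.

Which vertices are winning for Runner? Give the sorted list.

A0 = {3}
A1: add {0} — 0 (Runner) has 0→3.
A2: add {2} — 2 (Runner) has 2→0.
A3 = A2; e.g. 1 (Runner) has no edge into A2. Fixed point.
Runner's winning region = {0, 2, 3}.

0, 2, 3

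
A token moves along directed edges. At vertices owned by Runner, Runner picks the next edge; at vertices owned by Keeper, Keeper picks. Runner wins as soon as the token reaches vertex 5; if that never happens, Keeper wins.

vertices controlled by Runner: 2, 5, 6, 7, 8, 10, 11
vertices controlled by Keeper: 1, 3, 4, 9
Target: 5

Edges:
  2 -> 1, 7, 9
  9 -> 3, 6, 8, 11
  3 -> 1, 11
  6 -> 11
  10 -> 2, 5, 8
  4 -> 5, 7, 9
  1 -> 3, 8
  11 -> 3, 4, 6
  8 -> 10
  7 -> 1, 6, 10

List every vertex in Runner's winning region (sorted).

A0 = {5}
A1: add {10} — 10 (Runner) has 10→5.
A2: add {7, 8} — 7 (Runner) has 7→10; 8 (Runner) has 8→10.
A3: add {2} — 2 (Runner) has 2→7.
A4 = A3; e.g. 1 (Keeper) can still go to 3. Fixed point.
Runner's winning region = {2, 5, 7, 8, 10}.

2, 5, 7, 8, 10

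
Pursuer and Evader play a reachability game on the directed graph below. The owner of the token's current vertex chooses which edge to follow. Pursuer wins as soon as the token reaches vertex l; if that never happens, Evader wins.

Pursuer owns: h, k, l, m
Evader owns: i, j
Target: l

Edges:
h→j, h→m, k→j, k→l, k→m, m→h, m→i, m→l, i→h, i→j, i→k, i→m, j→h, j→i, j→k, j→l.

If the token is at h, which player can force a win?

Pursuer

A0 = {l}
A1: add {k, m} — k (Pursuer) has k→l; m (Pursuer) has m→l.
A2: add {h} — h (Pursuer) has h→m.
A3 = A2; e.g. i (Evader) can still go to j. Fixed point.
h ∈ A2, so Pursuer can force the target.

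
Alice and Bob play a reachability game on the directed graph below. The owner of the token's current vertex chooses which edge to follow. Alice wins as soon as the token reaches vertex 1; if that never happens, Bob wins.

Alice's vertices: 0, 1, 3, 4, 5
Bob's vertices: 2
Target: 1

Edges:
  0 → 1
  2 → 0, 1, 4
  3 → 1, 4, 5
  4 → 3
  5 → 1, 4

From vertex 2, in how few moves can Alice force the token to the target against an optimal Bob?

A0 = {1}
A1: add {0, 3, 5} — 0 (Alice) has 0→1; 3 (Alice) has 3→1; 5 (Alice) has 5→1.
A2: add {4} — 4 (Alice) has 4→3.
A3: add {2} — 2 (Bob): all of {0, 1, 4} already in.
A3 = all vertices. Fixed point.
2 enters the attractor at level 3, so Alice can force the target in 3 moves from there.

3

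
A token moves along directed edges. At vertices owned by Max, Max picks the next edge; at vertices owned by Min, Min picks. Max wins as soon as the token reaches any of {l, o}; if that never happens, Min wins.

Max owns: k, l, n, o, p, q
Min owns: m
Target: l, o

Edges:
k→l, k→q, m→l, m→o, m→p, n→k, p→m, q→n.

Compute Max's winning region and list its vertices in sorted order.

k, l, n, o, q

A0 = {l, o}
A1: add {k} — k (Max) has k→l.
A2: add {n} — n (Max) has n→k.
A3: add {q} — q (Max) has q→n.
A4 = A3; e.g. m (Min) can still go to p. Fixed point.
Max's winning region = {k, l, n, o, q}.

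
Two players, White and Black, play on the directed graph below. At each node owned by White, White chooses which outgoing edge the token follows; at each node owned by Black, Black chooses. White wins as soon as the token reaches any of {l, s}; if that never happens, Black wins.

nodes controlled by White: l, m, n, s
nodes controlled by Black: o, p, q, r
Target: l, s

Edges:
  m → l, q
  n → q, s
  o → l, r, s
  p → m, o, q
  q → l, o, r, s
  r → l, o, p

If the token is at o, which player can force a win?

Black

A0 = {l, s}
A1: add {m, n} — m (White) has m→l; n (White) has n→s.
A2 = A1; e.g. o (Black) can still go to r. Fixed point.
o never enters the attractor, so Black can avoid the target forever.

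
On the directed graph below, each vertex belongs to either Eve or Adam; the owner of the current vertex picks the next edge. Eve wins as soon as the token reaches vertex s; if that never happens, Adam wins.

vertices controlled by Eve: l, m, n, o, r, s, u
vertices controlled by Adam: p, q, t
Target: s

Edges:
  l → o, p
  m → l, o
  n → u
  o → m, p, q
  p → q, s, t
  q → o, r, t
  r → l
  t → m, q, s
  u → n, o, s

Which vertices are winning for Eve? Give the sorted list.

n, s, u

A0 = {s}
A1: add {u} — u (Eve) has u→s.
A2: add {n} — n (Eve) has n→u.
A3 = A2; e.g. l (Eve) has no edge into A2. Fixed point.
Eve's winning region = {n, s, u}.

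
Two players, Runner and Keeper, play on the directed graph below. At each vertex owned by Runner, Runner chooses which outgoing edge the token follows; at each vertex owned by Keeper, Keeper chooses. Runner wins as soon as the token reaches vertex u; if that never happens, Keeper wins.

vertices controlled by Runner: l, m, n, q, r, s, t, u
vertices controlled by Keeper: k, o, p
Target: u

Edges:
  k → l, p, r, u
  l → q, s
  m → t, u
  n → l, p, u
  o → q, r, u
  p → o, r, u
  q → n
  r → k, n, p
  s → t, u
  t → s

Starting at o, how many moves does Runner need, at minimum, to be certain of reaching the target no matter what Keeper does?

A0 = {u}
A1: add {m, n, s} — m (Runner) has m→u; n (Runner) has n→u; s (Runner) has s→u.
A2: add {l, q, r, t} — l (Runner) has l→s; q (Runner) has q→n; r (Runner) has r→n; t (Runner) has t→s.
A3: add {o} — o (Keeper): all of {q, r, u} already in.
o enters the attractor at level 3, so Runner can force the target in 3 moves from there.

3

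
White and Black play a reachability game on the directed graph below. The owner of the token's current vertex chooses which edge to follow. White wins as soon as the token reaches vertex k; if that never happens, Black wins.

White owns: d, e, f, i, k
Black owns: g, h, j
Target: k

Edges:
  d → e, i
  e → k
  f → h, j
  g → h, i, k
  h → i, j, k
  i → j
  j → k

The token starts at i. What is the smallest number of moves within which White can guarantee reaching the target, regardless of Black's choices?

A0 = {k}
A1: add {e, j} — e (White) has e→k; j (Black): all of {k} already in.
A2: add {d, f, i} — d (White) has d→e; f (White) has f→j; i (White) has i→j.
i enters the attractor at level 2, so White can force the target in 2 moves from there.

2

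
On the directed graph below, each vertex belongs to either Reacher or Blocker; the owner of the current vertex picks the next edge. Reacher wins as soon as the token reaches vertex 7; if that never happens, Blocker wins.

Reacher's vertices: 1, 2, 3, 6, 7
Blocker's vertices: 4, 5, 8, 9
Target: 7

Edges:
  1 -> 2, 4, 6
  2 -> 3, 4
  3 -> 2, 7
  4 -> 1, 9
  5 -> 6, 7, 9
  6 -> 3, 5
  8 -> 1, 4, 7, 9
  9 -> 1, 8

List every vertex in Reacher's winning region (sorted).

1, 2, 3, 6, 7

A0 = {7}
A1: add {3} — 3 (Reacher) has 3→7.
A2: add {2, 6} — 2 (Reacher) has 2→3; 6 (Reacher) has 6→3.
A3: add {1} — 1 (Reacher) has 1→2.
A4 = A3; e.g. 4 (Blocker) can still go to 9. Fixed point.
Reacher's winning region = {1, 2, 3, 6, 7}.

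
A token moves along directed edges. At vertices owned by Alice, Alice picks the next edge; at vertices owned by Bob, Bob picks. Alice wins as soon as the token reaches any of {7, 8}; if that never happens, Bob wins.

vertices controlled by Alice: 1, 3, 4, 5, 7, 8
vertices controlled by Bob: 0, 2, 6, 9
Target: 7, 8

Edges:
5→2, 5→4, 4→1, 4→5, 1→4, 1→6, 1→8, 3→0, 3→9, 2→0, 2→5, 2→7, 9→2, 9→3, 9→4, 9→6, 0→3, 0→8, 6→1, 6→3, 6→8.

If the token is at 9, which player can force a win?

A0 = {7, 8}
A1: add {1} — 1 (Alice) has 1→8.
A2: add {4} — 4 (Alice) has 4→1.
A3: add {5} — 5 (Alice) has 5→4.
A4 = A3; e.g. 0 (Bob) can still go to 3. Fixed point.
9 never enters the attractor, so Bob can avoid the target forever.

Bob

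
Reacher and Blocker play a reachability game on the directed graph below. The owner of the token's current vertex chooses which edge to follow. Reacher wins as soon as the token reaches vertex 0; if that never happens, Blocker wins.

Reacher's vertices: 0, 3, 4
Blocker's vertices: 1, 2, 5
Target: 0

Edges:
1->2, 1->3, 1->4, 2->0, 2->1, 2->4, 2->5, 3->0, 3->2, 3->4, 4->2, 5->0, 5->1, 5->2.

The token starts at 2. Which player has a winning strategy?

A0 = {0}
A1: add {3} — 3 (Reacher) has 3→0.
A2 = A1; e.g. 1 (Blocker) can still go to 2. Fixed point.
2 never enters the attractor, so Blocker can avoid the target forever.

Blocker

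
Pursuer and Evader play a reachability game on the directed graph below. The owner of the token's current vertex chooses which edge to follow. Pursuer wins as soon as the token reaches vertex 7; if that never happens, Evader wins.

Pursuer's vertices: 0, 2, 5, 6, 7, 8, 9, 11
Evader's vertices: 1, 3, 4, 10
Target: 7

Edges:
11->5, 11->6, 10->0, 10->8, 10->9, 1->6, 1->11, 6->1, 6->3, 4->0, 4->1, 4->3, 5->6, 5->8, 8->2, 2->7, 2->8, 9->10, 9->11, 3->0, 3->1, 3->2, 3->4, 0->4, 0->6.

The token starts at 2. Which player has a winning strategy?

A0 = {7}
A1: add {2} — 2 (Pursuer) has 2→7.
2 ∈ A1, so Pursuer can force the target.

Pursuer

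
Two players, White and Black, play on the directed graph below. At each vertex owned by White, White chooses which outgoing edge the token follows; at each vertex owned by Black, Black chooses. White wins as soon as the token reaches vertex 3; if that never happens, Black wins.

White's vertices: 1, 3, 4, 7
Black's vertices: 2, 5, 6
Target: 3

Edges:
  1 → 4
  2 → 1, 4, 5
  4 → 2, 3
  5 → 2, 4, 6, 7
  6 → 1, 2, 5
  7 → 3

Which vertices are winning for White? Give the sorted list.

A0 = {3}
A1: add {4, 7} — 4 (White) has 4→3; 7 (White) has 7→3.
A2: add {1} — 1 (White) has 1→4.
A3 = A2; e.g. 2 (Black) can still go to 5. Fixed point.
White's winning region = {1, 3, 4, 7}.

1, 3, 4, 7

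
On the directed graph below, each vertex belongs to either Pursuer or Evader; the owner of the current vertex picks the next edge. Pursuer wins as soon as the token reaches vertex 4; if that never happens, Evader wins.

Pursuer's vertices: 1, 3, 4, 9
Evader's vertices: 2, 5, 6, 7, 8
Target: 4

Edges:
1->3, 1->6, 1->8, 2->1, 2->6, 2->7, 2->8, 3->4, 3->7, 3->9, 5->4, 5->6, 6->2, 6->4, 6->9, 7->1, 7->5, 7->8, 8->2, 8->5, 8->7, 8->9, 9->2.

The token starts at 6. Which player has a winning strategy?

Evader

A0 = {4}
A1: add {3} — 3 (Pursuer) has 3→4.
A2: add {1} — 1 (Pursuer) has 1→3.
A3 = A2; e.g. 2 (Evader) can still go to 6. Fixed point.
6 never enters the attractor, so Evader can avoid the target forever.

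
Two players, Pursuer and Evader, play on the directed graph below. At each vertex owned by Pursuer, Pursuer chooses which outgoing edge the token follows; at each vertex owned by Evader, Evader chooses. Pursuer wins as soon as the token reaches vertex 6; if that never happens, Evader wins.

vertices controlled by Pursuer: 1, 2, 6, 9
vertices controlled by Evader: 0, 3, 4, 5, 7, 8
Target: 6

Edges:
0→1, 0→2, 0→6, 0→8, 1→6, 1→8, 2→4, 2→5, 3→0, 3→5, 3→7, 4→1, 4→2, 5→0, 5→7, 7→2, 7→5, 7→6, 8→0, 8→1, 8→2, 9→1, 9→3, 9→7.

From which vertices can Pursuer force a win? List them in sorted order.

1, 6, 9

A0 = {6}
A1: add {1} — 1 (Pursuer) has 1→6.
A2: add {9} — 9 (Pursuer) has 9→1.
A3 = A2; e.g. 0 (Evader) can still go to 2. Fixed point.
Pursuer's winning region = {1, 6, 9}.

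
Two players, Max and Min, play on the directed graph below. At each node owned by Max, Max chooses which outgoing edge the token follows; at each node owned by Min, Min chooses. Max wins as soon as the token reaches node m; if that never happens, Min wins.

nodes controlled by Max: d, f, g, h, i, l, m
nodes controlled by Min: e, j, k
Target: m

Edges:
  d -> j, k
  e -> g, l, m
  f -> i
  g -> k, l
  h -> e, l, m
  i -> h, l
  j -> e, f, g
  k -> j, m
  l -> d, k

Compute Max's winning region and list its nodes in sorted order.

f, h, i, m

A0 = {m}
A1: add {h} — h (Max) has h→m.
A2: add {i} — i (Max) has i→h.
A3: add {f} — f (Max) has f→i.
A4 = A3; e.g. d (Max) has no edge into A3. Fixed point.
Max's winning region = {f, h, i, m}.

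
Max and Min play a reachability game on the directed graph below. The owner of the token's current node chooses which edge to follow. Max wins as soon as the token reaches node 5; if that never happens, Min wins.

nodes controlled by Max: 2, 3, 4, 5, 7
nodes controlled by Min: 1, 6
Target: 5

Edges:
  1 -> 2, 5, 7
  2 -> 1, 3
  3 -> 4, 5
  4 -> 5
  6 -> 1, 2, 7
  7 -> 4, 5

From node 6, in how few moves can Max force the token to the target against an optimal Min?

4

A0 = {5}
A1: add {3, 4, 7} — 3 (Max) has 3→5; 4 (Max) has 4→5; 7 (Max) has 7→5.
A2: add {2} — 2 (Max) has 2→3.
A3: add {1} — 1 (Min): all of {2, 5, 7} already in.
A4: add {6} — 6 (Min): all of {1, 2, 7} already in.
A4 = all vertices. Fixed point.
6 enters the attractor at level 4, so Max can force the target in 4 moves from there.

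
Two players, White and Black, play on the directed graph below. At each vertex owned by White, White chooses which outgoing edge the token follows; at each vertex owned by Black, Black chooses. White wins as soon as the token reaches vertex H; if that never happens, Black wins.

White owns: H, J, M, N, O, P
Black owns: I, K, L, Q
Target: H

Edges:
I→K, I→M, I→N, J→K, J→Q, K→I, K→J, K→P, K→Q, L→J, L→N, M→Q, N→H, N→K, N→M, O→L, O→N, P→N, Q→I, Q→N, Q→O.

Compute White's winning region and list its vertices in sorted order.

H, N, O, P

A0 = {H}
A1: add {N} — N (White) has N→H.
A2: add {O, P} — O (White) has O→N; P (White) has P→N.
A3 = A2; e.g. I (Black) can still go to K. Fixed point.
White's winning region = {H, N, O, P}.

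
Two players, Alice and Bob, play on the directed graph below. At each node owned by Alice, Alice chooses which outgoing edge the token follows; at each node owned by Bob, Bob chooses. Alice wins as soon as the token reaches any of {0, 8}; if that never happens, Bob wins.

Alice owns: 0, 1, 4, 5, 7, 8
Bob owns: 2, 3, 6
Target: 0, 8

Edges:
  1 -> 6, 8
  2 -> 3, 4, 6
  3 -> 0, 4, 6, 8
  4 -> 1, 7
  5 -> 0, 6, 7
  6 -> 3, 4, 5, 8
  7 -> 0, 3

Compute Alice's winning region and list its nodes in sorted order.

0, 1, 4, 5, 7, 8

A0 = {0, 8}
A1: add {1, 5, 7} — 1 (Alice) has 1→8; 5 (Alice) has 5→0; 7 (Alice) has 7→0.
A2: add {4} — 4 (Alice) has 4→1.
A3 = A2; e.g. 2 (Bob) can still go to 3. Fixed point.
Alice's winning region = {0, 1, 4, 5, 7, 8}.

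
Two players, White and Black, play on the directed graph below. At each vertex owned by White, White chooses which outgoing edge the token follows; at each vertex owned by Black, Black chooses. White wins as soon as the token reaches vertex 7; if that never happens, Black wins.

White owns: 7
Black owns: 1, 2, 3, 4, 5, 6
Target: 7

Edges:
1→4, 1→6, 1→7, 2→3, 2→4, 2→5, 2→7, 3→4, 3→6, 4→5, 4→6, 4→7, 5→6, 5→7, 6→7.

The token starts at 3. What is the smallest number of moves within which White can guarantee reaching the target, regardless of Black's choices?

A0 = {7}
A1: add {6} — 6 (Black): all of {7} already in.
A2: add {5} — 5 (Black): all of {6, 7} already in.
A3: add {4} — 4 (Black): all of {5, 6, 7} already in.
A4: add {1, 3} — 1 (Black): all of {4, 6, 7} already in; 3 (Black): all of {4, 6} already in.
3 enters the attractor at level 4, so White can force the target in 4 moves from there.

4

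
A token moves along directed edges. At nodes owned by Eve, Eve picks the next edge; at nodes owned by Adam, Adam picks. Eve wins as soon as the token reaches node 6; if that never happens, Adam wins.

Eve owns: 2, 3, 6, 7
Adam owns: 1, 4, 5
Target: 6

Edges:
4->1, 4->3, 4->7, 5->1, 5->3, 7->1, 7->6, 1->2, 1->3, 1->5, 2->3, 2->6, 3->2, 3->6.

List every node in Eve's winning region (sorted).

A0 = {6}
A1: add {2, 3, 7} — 2 (Eve) has 2→6; 3 (Eve) has 3→6; 7 (Eve) has 7→6.
A2 = A1; e.g. 1 (Adam) can still go to 5. Fixed point.
Eve's winning region = {2, 3, 6, 7}.

2, 3, 6, 7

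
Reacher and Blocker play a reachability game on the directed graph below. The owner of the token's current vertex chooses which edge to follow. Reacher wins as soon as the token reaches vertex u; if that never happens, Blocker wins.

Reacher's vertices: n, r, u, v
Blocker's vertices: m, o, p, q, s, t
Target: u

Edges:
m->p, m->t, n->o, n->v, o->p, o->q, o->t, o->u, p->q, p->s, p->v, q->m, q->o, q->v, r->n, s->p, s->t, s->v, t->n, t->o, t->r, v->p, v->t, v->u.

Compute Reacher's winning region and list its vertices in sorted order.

n, r, u, v

A0 = {u}
A1: add {v} — v (Reacher) has v→u.
A2: add {n} — n (Reacher) has n→v.
A3: add {r} — r (Reacher) has r→n.
A4 = A3; e.g. m (Blocker) can still go to p. Fixed point.
Reacher's winning region = {n, r, u, v}.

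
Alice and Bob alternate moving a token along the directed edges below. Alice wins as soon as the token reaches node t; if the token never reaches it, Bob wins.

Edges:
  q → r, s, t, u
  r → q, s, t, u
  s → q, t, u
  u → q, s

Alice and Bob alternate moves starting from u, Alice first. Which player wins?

Track states (vertex, player-to-move).
A0 = {(t,Alice), (t,Bob)}
A1: add {(q,Alice), (r,Alice), (s,Alice)}.
A2: add {(u,Bob)}.
A3 = A2; e.g. (q,Bob) stays out. (u,Alice) never enters ⇒ Bob avoids the target.

Bob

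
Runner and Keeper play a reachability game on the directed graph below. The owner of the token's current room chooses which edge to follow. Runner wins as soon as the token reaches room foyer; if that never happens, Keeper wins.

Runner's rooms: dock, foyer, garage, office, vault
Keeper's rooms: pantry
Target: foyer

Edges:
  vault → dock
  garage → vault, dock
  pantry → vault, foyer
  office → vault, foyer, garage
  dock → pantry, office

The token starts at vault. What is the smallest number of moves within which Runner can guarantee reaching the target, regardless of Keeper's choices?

A0 = {foyer}
A1: add {office} — office (Runner) has office→foyer.
A2: add {dock} — dock (Runner) has dock→office.
A3: add {garage, vault} — vault (Runner) has vault→dock; garage (Runner) has garage→dock.
vault enters the attractor at level 3, so Runner can force the target in 3 moves from there.

3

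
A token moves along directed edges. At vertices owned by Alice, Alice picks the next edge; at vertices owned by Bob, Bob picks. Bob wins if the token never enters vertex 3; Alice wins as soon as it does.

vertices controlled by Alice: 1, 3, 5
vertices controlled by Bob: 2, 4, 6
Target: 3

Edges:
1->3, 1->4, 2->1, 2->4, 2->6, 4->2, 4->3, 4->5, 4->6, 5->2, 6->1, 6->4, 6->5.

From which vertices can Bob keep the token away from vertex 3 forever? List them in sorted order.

A0 = {3}
A1: add {1} — 1 (Alice) has 1→3.
A2 = A1; e.g. 2 (Bob) can still go to 4. Fixed point.
Alice's attractor = {1, 3}; Bob avoids the target exactly from the complement.

2, 4, 5, 6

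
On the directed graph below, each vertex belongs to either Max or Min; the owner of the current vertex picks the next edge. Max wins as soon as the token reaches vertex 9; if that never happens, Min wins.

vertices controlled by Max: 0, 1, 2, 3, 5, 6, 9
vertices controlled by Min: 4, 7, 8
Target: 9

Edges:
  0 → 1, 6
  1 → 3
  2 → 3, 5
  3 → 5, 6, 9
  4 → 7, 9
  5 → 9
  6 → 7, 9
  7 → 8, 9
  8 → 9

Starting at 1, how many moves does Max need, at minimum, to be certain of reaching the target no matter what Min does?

2

A0 = {9}
A1: add {3, 5, 6, 8} — 3 (Max) has 3→9; 5 (Max) has 5→9; 6 (Max) has 6→9; 8 (Min): all of {9} already in.
A2: add {0, 1, 2, 7} — 0 (Max) has 0→6; 1 (Max) has 1→3; 2 (Max) has 2→3; 7 (Min): all of {8, 9} already in.
1 enters the attractor at level 2, so Max can force the target in 2 moves from there.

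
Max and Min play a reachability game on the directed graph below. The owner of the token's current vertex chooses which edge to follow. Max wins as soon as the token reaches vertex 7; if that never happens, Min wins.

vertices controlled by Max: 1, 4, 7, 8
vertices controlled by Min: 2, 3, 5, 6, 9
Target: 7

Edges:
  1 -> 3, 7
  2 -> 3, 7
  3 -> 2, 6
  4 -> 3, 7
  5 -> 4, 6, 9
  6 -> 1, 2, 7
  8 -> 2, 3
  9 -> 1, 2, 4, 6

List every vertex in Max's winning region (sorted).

A0 = {7}
A1: add {1, 4} — 1 (Max) has 1→7; 4 (Max) has 4→7.
A2 = A1; e.g. 2 (Min) can still go to 3. Fixed point.
Max's winning region = {1, 4, 7}.

1, 4, 7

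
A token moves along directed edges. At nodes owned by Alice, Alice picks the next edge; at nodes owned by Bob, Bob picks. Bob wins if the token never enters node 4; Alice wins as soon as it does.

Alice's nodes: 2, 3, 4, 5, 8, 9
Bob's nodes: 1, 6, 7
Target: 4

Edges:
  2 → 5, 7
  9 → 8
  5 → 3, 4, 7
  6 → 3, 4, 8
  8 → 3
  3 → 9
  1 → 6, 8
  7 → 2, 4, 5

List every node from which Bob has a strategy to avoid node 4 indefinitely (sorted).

1, 3, 6, 8, 9

A0 = {4}
A1: add {5} — 5 (Alice) has 5→4.
A2: add {2} — 2 (Alice) has 2→5.
A3: add {7} — 7 (Bob): all of {2, 4, 5} already in.
A4 = A3; e.g. 1 (Bob) can still go to 6. Fixed point.
Alice's attractor = {2, 4, 5, 7}; Bob avoids the target exactly from the complement.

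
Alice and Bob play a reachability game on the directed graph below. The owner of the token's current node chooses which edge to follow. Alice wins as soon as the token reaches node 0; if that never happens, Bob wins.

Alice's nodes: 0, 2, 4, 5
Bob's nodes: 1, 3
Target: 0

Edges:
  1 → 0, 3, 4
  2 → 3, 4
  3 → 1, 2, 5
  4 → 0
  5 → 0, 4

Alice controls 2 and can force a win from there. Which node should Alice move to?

4

A0 = {0}
A1: add {4, 5} — 4 (Alice) has 4→0; 5 (Alice) has 5→0.
A2: add {2} — 2 (Alice) has 2→4.
A3 = A2; e.g. 1 (Bob) can still go to 3. Fixed point.
From 2, successor 4 is in the attractor (rank 1); the other successor 3 is not.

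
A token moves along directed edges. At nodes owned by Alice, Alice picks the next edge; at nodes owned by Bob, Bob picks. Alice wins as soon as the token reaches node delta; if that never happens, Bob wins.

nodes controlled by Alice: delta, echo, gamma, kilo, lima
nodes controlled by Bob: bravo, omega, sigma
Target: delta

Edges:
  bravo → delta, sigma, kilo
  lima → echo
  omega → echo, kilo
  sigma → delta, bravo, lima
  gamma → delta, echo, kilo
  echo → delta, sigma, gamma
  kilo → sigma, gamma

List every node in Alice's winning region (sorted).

delta, echo, gamma, kilo, lima, omega

A0 = {delta}
A1: add {echo, gamma} — gamma (Alice) has gamma→delta; echo (Alice) has echo→delta.
A2: add {kilo, lima} — lima (Alice) has lima→echo; kilo (Alice) has kilo→gamma.
A3: add {omega} — omega (Bob): all of {echo, kilo} already in.
A4 = A3; e.g. bravo (Bob) can still go to sigma. Fixed point.
Alice's winning region = {delta, echo, gamma, kilo, lima, omega}.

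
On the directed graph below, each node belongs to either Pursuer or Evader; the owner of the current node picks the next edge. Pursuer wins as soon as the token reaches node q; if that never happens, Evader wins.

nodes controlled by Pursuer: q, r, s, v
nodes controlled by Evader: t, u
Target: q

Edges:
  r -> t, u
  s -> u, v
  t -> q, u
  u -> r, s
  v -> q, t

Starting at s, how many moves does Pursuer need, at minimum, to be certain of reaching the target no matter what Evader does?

A0 = {q}
A1: add {v} — v (Pursuer) has v→q.
A2: add {s} — s (Pursuer) has s→v.
A3 = A2; e.g. r (Pursuer) has no edge into A2. Fixed point.
s enters the attractor at level 2, so Pursuer can force the target in 2 moves from there.

2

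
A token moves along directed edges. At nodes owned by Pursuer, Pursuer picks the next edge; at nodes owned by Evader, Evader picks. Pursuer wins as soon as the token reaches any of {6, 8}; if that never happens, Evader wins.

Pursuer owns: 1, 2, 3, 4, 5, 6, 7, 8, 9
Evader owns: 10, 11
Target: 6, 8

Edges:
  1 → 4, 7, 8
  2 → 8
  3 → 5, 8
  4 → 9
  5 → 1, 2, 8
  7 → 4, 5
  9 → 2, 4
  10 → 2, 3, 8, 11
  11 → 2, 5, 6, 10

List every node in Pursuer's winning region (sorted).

A0 = {6, 8}
A1: add {1, 2, 3, 5} — 1 (Pursuer) has 1→8; 2 (Pursuer) has 2→8; 3 (Pursuer) has 3→8; 5 (Pursuer) has 5→8.
A2: add {7, 9} — 7 (Pursuer) has 7→5; 9 (Pursuer) has 9→2.
A3: add {4} — 4 (Pursuer) has 4→9.
A4 = A3; e.g. 10 (Evader) can still go to 11. Fixed point.
Pursuer's winning region = {1, 2, 3, 4, 5, 6, 7, 8, 9}.

1, 2, 3, 4, 5, 6, 7, 8, 9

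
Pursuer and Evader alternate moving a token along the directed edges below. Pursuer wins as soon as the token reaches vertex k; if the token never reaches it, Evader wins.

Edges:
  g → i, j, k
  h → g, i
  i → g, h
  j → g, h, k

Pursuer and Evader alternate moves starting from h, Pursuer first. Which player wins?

Evader

Track states (vertex, player-to-move).
A0 = {(k,Pursuer), (k,Evader)}
A1: add {(g,Pursuer), (j,Pursuer)}.
A2 = A1; e.g. (g,Evader) stays out. (h,Pursuer) never enters ⇒ Evader avoids the target.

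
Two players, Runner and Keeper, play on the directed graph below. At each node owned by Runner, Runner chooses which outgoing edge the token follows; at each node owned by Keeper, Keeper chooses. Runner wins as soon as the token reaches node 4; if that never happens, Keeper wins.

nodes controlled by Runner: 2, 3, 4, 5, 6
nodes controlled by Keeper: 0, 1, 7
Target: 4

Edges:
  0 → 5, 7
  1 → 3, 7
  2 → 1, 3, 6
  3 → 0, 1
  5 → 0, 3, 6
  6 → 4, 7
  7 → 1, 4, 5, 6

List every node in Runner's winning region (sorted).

2, 4, 5, 6

A0 = {4}
A1: add {6} — 6 (Runner) has 6→4.
A2: add {2, 5} — 2 (Runner) has 2→6; 5 (Runner) has 5→6.
A3 = A2; e.g. 0 (Keeper) can still go to 7. Fixed point.
Runner's winning region = {2, 4, 5, 6}.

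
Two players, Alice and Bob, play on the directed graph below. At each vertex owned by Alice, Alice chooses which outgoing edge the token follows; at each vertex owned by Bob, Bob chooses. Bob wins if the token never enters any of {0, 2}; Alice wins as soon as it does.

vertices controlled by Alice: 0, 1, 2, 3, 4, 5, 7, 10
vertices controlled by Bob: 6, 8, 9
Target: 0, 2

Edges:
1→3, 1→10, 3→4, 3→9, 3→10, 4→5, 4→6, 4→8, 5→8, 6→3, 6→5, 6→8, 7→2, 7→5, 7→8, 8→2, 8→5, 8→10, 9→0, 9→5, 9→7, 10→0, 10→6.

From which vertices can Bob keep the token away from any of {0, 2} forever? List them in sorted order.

A0 = {0, 2}
A1: add {7, 10} — 7 (Alice) has 7→2; 10 (Alice) has 10→0.
A2: add {1, 3} — 1 (Alice) has 1→10; 3 (Alice) has 3→10.
A3 = A2; e.g. 4 (Alice) has no edge into A2. Fixed point.
Alice's attractor = {0, 1, 2, 3, 7, 10}; Bob avoids the target exactly from the complement.

4, 5, 6, 8, 9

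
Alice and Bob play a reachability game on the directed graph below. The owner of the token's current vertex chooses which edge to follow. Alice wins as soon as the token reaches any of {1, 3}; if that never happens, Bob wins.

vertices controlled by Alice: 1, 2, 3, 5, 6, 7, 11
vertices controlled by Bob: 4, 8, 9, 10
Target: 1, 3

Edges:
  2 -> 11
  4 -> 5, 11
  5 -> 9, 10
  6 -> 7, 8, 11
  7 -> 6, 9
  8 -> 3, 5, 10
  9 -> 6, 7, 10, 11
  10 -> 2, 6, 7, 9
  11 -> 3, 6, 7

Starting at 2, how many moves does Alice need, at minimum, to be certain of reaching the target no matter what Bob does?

2

A0 = {1, 3}
A1: add {11} — 11 (Alice) has 11→3.
A2: add {2, 6} — 2 (Alice) has 2→11; 6 (Alice) has 6→11.
2 enters the attractor at level 2, so Alice can force the target in 2 moves from there.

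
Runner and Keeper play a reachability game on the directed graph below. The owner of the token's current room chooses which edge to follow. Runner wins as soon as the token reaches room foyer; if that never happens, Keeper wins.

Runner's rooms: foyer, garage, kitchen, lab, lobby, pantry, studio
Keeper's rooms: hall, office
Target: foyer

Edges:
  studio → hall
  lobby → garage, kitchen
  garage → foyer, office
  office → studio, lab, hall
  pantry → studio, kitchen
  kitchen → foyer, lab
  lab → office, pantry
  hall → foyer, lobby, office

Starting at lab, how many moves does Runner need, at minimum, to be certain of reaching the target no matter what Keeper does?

A0 = {foyer}
A1: add {garage, kitchen} — garage (Runner) has garage→foyer; kitchen (Runner) has kitchen→foyer.
A2: add {lobby, pantry} — lobby (Runner) has lobby→garage; pantry (Runner) has pantry→kitchen.
A3: add {lab} — lab (Runner) has lab→pantry.
A4 = A3; e.g. studio (Runner) has no edge into A3. Fixed point.
lab enters the attractor at level 3, so Runner can force the target in 3 moves from there.

3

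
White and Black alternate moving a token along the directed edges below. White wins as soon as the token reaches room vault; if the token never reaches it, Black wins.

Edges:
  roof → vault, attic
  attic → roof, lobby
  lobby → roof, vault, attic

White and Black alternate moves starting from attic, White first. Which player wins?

Track states (vertex, player-to-move).
A0 = {(vault,White), (vault,Black)}
A1: add {(roof,White), (lobby,White)}.
A2: add {(attic,Black)}.
A3 = A2; e.g. (roof,Black) stays out. (attic,White) never enters ⇒ Black avoids the target.

Black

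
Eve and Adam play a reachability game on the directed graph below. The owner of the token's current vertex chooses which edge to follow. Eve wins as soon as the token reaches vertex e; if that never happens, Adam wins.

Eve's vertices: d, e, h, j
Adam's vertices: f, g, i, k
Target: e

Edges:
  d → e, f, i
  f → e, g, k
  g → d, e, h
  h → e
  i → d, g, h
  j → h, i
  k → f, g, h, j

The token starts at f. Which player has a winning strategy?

Adam

A0 = {e}
A1: add {d, h} — d (Eve) has d→e; h (Eve) has h→e.
A2: add {g, j} — g (Adam): all of {d, e, h} already in; j (Eve) has j→h.
A3: add {i} — i (Adam): all of {d, g, h} already in.
A4 = A3; e.g. f (Adam) can still go to k. Fixed point.
f never enters the attractor, so Adam can avoid the target forever.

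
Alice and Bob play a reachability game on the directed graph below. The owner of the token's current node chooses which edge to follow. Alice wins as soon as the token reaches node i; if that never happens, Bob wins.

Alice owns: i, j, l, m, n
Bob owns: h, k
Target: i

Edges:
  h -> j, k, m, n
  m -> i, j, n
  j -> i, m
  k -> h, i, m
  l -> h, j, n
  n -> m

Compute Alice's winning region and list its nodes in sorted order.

A0 = {i}
A1: add {j, m} — j (Alice) has j→i; m (Alice) has m→i.
A2: add {l, n} — l (Alice) has l→j; n (Alice) has n→m.
A3 = A2; e.g. h (Bob) can still go to k. Fixed point.
Alice's winning region = {i, j, l, m, n}.

i, j, l, m, n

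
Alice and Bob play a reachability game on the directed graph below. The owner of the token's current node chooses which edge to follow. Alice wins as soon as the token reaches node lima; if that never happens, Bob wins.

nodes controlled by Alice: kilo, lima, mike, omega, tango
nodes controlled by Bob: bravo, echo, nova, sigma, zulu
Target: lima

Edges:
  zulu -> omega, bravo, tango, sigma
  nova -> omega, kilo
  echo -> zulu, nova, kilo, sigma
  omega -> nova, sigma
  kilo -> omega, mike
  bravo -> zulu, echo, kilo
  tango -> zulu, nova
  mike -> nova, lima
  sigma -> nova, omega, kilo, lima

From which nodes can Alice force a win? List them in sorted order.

kilo, lima, mike

A0 = {lima}
A1: add {mike} — mike (Alice) has mike→lima.
A2: add {kilo} — kilo (Alice) has kilo→mike.
A3 = A2; e.g. zulu (Bob) can still go to omega. Fixed point.
Alice's winning region = {kilo, lima, mike}.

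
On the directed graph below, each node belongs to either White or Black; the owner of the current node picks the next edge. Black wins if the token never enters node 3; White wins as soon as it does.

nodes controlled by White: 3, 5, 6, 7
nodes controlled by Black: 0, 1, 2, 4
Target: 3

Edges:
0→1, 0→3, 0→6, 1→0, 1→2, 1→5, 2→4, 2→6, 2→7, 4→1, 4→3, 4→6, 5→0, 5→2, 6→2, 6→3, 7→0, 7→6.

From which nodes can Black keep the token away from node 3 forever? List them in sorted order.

0, 1, 2, 4, 5

A0 = {3}
A1: add {6} — 6 (White) has 6→3.
A2: add {7} — 7 (White) has 7→6.
A3 = A2; e.g. 0 (Black) can still go to 1. Fixed point.
White's attractor = {3, 6, 7}; Black avoids the target exactly from the complement.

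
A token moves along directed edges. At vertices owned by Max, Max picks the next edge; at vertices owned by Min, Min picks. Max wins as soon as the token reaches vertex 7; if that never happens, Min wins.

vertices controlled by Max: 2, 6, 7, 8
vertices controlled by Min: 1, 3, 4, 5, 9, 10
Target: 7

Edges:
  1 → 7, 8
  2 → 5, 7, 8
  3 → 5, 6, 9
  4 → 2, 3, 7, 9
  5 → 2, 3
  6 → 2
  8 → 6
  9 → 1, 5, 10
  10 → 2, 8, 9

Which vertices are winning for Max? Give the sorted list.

A0 = {7}
A1: add {2} — 2 (Max) has 2→7.
A2: add {6} — 6 (Max) has 6→2.
A3: add {8} — 8 (Max) has 8→6.
A4: add {1} — 1 (Min): all of {7, 8} already in.
A5 = A4; e.g. 3 (Min) can still go to 5. Fixed point.
Max's winning region = {1, 2, 6, 7, 8}.

1, 2, 6, 7, 8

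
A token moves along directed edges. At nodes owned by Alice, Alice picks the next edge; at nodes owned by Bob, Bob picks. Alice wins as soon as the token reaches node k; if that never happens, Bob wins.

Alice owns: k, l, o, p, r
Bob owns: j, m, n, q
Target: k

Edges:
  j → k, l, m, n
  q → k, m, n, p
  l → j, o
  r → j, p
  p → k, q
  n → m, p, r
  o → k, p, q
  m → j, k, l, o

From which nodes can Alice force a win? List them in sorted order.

A0 = {k}
A1: add {o, p} — o (Alice) has o→k; p (Alice) has p→k.
A2: add {l, r} — l (Alice) has l→o; r (Alice) has r→p.
A3 = A2; e.g. j (Bob) can still go to m. Fixed point.
Alice's winning region = {k, l, o, p, r}.

k, l, o, p, r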